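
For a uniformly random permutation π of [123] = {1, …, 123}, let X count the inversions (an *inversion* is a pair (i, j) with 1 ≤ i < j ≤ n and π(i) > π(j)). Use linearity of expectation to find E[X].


Write X = Σ X_I over the C(123, 2) = 7503 pairs i < j, with X_I the indicator of one inversion.
There are 7503 indicators.
For each fixed pair i < j, the values π(i) and π(j) are two distinct elements of {1, …, 123} in uniformly random order; by symmetry P[π(i) > π(j)] = 1/2.
By linearity: E[X] = 7503 · (1/2) = C(123, 2) · (1/2) = 7503/2 = 7503/2 ≈ 3751.50000.

E[X] = 7503/2 = 3751.50000.


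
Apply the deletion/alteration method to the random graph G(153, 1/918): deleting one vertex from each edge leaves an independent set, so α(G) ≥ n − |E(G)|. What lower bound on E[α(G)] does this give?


E[|E(G)|] = C(153, 2)·p = 11628 · (1/918) = 38/3.
E[α(G)] ≥ n − E[|E(G)|] = 153 − 38/3 = 421/3.
Numerically: ≈ 140.333333.
(This is only a lower bound; the true E[α(G)] may be larger.)

E[α(G)] ≥ 421/3 ≈ 140.333333.


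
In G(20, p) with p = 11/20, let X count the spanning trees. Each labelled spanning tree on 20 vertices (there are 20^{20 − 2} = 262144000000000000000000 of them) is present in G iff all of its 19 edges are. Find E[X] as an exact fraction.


K_20 has 20^{20 − 2} = 262144000000000000000000 labelled spanning trees.
For each such spanning tree H, let X_H = 1 if all 19 edges of H are present in G. Then P[X_H = 1] = p^{19} = (11/20)^{19} = 61159090448414546291/5242880000000000000000000.
By linearity: E[X] = Σ_H E[X_H] = 262144000000000000000000 · p^{19} = 262144000000000000000000 · 61159090448414546291/5242880000000000000000000 = 61159090448414546291/20.
Numerically: E[X] ≈ 3.058e+18.

E[X] = 262144000000000000000000 · (11/20)^{19} = 61159090448414546291/20 ≈ 3.058e+18.


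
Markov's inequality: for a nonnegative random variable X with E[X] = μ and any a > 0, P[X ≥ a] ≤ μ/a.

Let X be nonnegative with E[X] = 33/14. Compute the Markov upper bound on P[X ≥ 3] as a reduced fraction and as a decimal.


μ = E[X] = 33/14, a = 3.
Markov: P[X ≥ 3] ≤ μ/a = (33/14)/3 = 11/14.
Numerically: ≈ 0.78571.
(Since a = 3 > μ = 2.35714, the bound 11/14 is < 1 and informative.)

P[X ≥ 3] ≤ 11/14 ≈ 0.78571.


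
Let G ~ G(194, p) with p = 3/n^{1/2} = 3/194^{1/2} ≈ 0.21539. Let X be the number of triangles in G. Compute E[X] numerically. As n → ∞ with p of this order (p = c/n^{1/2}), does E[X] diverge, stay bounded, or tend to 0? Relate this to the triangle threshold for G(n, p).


Number of potential triangles: C(194, 3) = 1198144.
Each occurs with probability p³ ≈ (0.21539)³ ≈ 9.9922012e-03.
By linearity: E[X] = C(194, 3)·p³ ≈ 1198144 · 9.9922012e-03 ≈ 11972.09589.
Since α = 1/2 < 1, p = c/n^{1/2} ≫ 1/n is above the triangle threshold p ~ 1/n. Asymptotically E[X] ~ (c³/6)·n^{3(1−α)} = (3³/6)·n^{1.5} → ∞; triangles are abundant w.h.p.

E[X] ≈ 11972.09589; in regime p = Θ(1/n^{1/2}) E[X] diverges (above the triangle threshold p ~ 1/n).


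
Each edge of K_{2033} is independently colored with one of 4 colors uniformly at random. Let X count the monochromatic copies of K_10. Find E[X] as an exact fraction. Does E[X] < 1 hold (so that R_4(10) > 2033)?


E[X] = C(2033, 10) · 4^{1 − 45} = 325074373196988390113235240 · 4^{−44} = 325074373196988390113235240/309485009821345068724781056.
As a reduced fraction: E[X] = 40634296649623548764154405/38685626227668133590597632 ≈ 1.0504.
Is E[X] < 1? NO.
Since E[X] ≥ 1, the first-moment bound is inconclusive at n = 2033; it does NOT by itself certify R_4(10) > 2033.

E[X] = 40634296649623548764154405/38685626227668133590597632 ≈ 1.0504; E[X] ≥ 1; first-moment method inconclusive here.


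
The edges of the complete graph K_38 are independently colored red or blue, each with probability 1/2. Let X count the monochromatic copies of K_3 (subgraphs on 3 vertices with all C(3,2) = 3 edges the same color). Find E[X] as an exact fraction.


Let X = Σ_S X_S over the C(38, 3) = 8436 subsets S of size 3, where X_S = 1 if the K_3 on S is monochromatic.
For a fixed S, the K_3 on S has C(3, 2) = 3 edges. P[all 3 edges red] = (1/2)^3, and likewise for blue, so P[monochromatic] = 2·(1/2)^3 = 2^{1 − 3} = 1/4.
Summing: E[X] = C(38, 3) · 2^{1 − 3} = 8436 · 1/4 = 2109.
Numerically: E[X] ≈ 2109.000.

E[X] = C(38,3)·2^(1−C(3,2)) = 2109 ≈ 2109.000.


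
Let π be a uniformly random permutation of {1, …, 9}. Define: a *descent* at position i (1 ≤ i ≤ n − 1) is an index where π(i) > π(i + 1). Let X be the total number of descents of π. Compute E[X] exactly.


Write X = Σ X_I over i = 1, …, 8, with X_I the indicator of one descent.
There are 8 indicators.
For each fixed i, the pair (π(i), π(i+1)) is a uniformly random ordered pair of distinct values from {1, …, 9}; by symmetry P[π(i) > π(i+1)] = 1/2.
By linearity: E[X] = 8 · (1/2) = (9 − 1) · (1/2) = 4 ≈ 4.000.

E[X] = 4 = 4.000.


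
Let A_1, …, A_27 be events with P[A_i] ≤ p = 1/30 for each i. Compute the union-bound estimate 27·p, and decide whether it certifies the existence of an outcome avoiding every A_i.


Union bound: P[∪_{i=1}^{27} A_i] ≤ Σ_i P[A_i] ≤ 27·p = 27·(1/30) = 9/10.
Numerically: 9/10 ≈ 0.900000.
Is 9/10 < 1? YES.
Since P[∪ A_i] ≤ 9/10 < 1, the complement has P[∩ A_i^c] ≥ 1 − 9/10 = 1/10 > 0, so some outcome avoids every A_i.

27·p = 9/10 ≈ 0.900000; existence CERTIFIED by the union bound.


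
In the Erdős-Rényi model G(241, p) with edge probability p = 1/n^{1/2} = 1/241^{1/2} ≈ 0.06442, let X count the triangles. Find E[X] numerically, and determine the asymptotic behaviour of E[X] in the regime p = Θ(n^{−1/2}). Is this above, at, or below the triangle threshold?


Number of potential triangles: C(241, 3) = 2303960.
Each occurs with probability p³ ≈ (0.06442)³ ≈ 2.672849e-04.
By linearity: E[X] = C(241, 3)·p³ ≈ 2303960 · 2.672849e-04 ≈ 615.8137.
Since α = 1/2 < 1, p = c/n^{1/2} ≫ 1/n is above the triangle threshold p ~ 1/n. Asymptotically E[X] ~ (c³/6)·n^{3(1−α)} = (1³/6)·n^{1.5} → ∞; triangles are abundant w.h.p.

E[X] ≈ 615.8137; in regime p = Θ(1/n^{1/2}) E[X] diverges (above the triangle threshold p ~ 1/n).


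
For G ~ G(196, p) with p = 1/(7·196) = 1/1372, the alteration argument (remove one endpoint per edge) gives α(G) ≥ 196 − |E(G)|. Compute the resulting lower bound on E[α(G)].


E[|E(G)|] = C(196, 2)·p = 19110 · (1/1372) = 195/14.
E[α(G)] ≥ n − E[|E(G)|] = 196 − 195/14 = 2549/14.
Numerically: ≈ 182.071.
(This is only a lower bound; the true E[α(G)] may be larger.)

E[α(G)] ≥ 2549/14 ≈ 182.071.


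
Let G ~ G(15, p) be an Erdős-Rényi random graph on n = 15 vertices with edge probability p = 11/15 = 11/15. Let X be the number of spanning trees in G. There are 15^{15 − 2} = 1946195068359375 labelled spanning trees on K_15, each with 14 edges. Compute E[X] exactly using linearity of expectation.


K_15 has 15^{15 − 2} = 1946195068359375 labelled spanning trees.
For each such spanning tree H, let X_H = 1 if all 14 edges of H are present in G. Then P[X_H = 1] = p^{14} = (11/15)^{14} = 379749833583241/29192926025390625.
By linearity of expectation: E[X] = Σ_H E[X_H] = 1946195068359375 · p^{14} = 1946195068359375 · 379749833583241/29192926025390625 = 379749833583241/15.
Numerically: E[X] ≈ 2.5317e+13.

E[X] = 1946195068359375 · (11/15)^{14} = 379749833583241/15 ≈ 2.5317e+13.


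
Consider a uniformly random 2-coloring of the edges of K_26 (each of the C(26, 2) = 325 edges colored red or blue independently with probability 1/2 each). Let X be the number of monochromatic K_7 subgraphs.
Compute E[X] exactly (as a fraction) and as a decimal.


Let X = Σ_S X_S over the C(26, 7) = 657800 subsets S of size 7, where X_S = 1 if the K_7 on S is monochromatic.
For a fixed S, the K_7 on S has C(7, 2) = 21 edges. P[all 21 edges red] = (1/2)^21, and likewise for blue, so P[monochromatic] = 2·(1/2)^21 = 2^{1 − 21} = 1/1048576.
By linearity: E[X] = C(26, 7) · 2^{1 − 21} = 657800 · 1/1048576 = 82225/131072.
Numerically: E[X] ≈ 0.62733.

E[X] = C(26,7)·2^(1−C(7,2)) = 82225/131072 ≈ 0.62733.


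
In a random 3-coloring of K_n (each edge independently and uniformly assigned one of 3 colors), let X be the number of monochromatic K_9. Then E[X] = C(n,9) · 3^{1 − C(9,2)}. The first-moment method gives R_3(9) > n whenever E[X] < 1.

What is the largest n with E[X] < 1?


We need C(n, 9) · 3^{1 − 36} < 1, i.e. C(n, 9) < 3^{36 − 1} = 50031545098999707.
Check values of n near the boundary:
  n = 300: C(300, 9) = 48052241692154700; 48052241692154700 < 50031545098999707? YES
  n = 301: C(301, 9) = 49533303936090975; 49533303936090975 < 50031545098999707? YES
  n = 302: C(302, 9) = 51054804739588650; 51054804739588650 < 50031545098999707? NO
  n = 303: C(303, 9) = 52617706925494425; 52617706925494425 < 50031545098999707? NO
The largest n with C(n, 9) < 50031545098999707 is n = 301 (where E[X] = 16511101312030325/16677181699666569 ≈ 0.9900). Hence R_3(9) > 301, i.e. R_3(9) ≥ 302.

Largest n = 301; hence R_3(9) > 301.


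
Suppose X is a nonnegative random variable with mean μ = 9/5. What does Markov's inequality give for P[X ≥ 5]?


μ = E[X] = 9/5, a = 5.
Markov: P[X ≥ 5] ≤ μ/a = (9/5)/5 = 9/25.
Numerically: ≈ 0.36000.
(Since a = 5 > μ = 1.80000, the bound 9/25 is < 1 and informative.)

P[X ≥ 5] ≤ 9/25 ≈ 0.36000.


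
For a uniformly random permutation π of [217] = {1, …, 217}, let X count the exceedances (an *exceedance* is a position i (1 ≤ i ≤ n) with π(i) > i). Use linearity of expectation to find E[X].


Write X = Σ_{i=1}^{217} X_i, where X_i = 1_{π(i) > i}.
For each fixed i, π(i) is uniform over {1, …, 217} (marginal of a uniform permutation), so P[π(i) > i] = (n − i)/n. Summing: Σ_{i=1}^{217} (n − i)/n = (0 + 1 + … + 216)/217 = 217(217 − 1)/(2·217) = (217 − 1)/2.
Hence E[X] = Σ_{i=1}^{217} (217 − i)/217 = 108 ≈ 108.00000.

E[X] = 108 = 108.00000.


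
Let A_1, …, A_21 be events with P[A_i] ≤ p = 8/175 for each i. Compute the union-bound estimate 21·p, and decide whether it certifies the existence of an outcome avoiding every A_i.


Union bound: P[∪_{i=1}^{21} A_i] ≤ Σ_i P[A_i] ≤ 21·p = 21·(8/175) = 24/25.
Numerically: 24/25 ≈ 0.960000.
Is 24/25 < 1? YES.
Since P[∪ A_i] ≤ 24/25 < 1, the complement has P[∩ A_i^c] ≥ 1 − 24/25 = 1/25 > 0, so some outcome avoids every A_i.

21·p = 24/25 ≈ 0.960000; existence CERTIFIED by the union bound.


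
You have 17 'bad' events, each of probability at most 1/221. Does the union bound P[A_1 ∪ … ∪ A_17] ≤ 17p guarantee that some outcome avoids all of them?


Union bound: P[∪_{i=1}^{17} A_i] ≤ Σ_i P[A_i] ≤ 17·p = 17·(1/221) = 1/13.
Numerically: 1/13 ≈ 0.07692.
Is 1/13 < 1? YES.
Since P[∪ A_i] ≤ 1/13 < 1, the complement has P[∩ A_i^c] ≥ 1 − 1/13 = 12/13 > 0, so some outcome avoids every A_i.

17·p = 1/13 ≈ 0.07692; existence CERTIFIED by the union bound.


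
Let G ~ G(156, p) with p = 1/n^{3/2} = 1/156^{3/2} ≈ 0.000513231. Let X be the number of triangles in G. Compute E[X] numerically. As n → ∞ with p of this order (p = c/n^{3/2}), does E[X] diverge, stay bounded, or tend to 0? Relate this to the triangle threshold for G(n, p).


Number of potential triangles: C(156, 3) = 620620.
Each occurs with probability p³ ≈ (0.000513231)³ ≈ 1.35188362e-10.
By linearity: E[X] = C(156, 3)·p³ ≈ 620620 · 1.35188362e-10 ≈ 0.000084.
Since α = 3/2 > 1, p = c/n^{3/2} = o(1/n) is below the triangle threshold p ~ 1/n. Asymptotically E[X] ~ (c³/6)·n^{3(1−α)} = (1³/6)·n^{-1.5} → 0, so by Markov's inequality G has no triangles w.h.p.

E[X] ≈ 0.000084; in regime p = Θ(1/n^{3/2}) E[X] tends to 0 (below the triangle threshold p ~ 1/n).


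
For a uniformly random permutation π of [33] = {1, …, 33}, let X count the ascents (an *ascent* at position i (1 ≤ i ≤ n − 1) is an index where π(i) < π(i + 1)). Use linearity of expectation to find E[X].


Write X = Σ X_I over i = 1, …, 32, with X_I the indicator of one ascent.
There are 32 indicators.
For each fixed i, the pair (π(i), π(i+1)) is a uniformly random ordered pair of distinct values from {1, …, 33}; by symmetry P[π(i) < π(i+1)] = 1/2.
By linearity: E[X] = 32 · (1/2) = (33 − 1) · (1/2) = 16 ≈ 16.000000.

E[X] = 16 = 16.000000.


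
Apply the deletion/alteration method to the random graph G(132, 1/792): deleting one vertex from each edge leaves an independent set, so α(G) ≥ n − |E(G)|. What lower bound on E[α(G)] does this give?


E[|E(G)|] = C(132, 2)·p = 8646 · (1/792) = 131/12.
E[α(G)] ≥ n − E[|E(G)|] = 132 − 131/12 = 1453/12.
Numerically: ≈ 121.083333.
(This is only a lower bound; the true E[α(G)] may be larger.)

E[α(G)] ≥ 1453/12 ≈ 121.083333.


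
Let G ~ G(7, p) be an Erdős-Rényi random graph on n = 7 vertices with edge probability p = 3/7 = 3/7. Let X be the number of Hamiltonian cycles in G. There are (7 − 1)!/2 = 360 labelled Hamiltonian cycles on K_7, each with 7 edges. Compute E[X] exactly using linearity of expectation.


K_7 has (7 − 1)!/2 = 360 labelled Hamiltonian cycles.
For each such Hamiltonian cycle H, let X_H = 1 if all 7 edges of H are present in G. Then P[X_H = 1] = p^{7} = (3/7)^{7} = 2187/823543.
By linearity of expectation: E[X] = Σ_H E[X_H] = 360 · p^{7} = 360 · 2187/823543 = 787320/823543.
Numerically: E[X] ≈ 0.956.

E[X] = 360 · (3/7)^{7} = 787320/823543 ≈ 0.956.


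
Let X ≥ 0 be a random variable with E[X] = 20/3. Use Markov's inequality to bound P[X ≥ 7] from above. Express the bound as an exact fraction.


μ = E[X] = 20/3, a = 7.
Markov: P[X ≥ 7] ≤ μ/a = (20/3)/7 = 20/21.
Numerically: ≈ 0.952.
(Since a = 7 > μ = 6.667, the bound 20/21 is < 1 and informative.)

P[X ≥ 7] ≤ 20/21 ≈ 0.952.


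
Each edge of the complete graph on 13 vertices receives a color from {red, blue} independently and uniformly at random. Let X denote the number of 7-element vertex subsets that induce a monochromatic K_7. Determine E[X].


Let X = Σ_S X_S over the C(13, 7) = 1716 subsets S of size 7, where X_S = 1 if the K_7 on S is monochromatic.
For a fixed S, the K_7 on S has C(7, 2) = 21 edges. P[all 21 edges red] = (1/2)^21, and likewise for blue, so P[monochromatic] = 2·(1/2)^21 = 2^{1 − 21} = 1/1048576.
By linearity: E[X] = C(13, 7) · 2^{1 − 21} = 1716 · 1/1048576 = 429/262144.
Numerically: E[X] ≈ 0.002.

E[X] = C(13,7)·2^(1−C(7,2)) = 429/262144 ≈ 0.002.


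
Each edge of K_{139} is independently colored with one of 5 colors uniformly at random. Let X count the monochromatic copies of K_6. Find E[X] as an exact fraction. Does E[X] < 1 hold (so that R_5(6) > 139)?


E[X] = C(139, 6) · 5^{1 − 15} = 8979650478 · 5^{−14} = 8979650478/6103515625.
As a reduced fraction: E[X] = 8979650478/6103515625 ≈ 1.4712.
Is E[X] < 1? NO.
Since E[X] ≥ 1, the first-moment bound is inconclusive at n = 139; it does NOT by itself certify R_5(6) > 139.

E[X] = 8979650478/6103515625 ≈ 1.4712; E[X] ≥ 1; first-moment method inconclusive here.


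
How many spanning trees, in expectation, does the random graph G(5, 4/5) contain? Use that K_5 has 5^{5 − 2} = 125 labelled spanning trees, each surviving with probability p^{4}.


K_5 has 5^{5 − 2} = 125 labelled spanning trees.
For each such spanning tree H, let X_H = 1 if all 4 edges of H are present in G. Then P[X_H = 1] = p^{4} = (4/5)^{4} = 256/625.
By linearity: E[X] = Σ_H E[X_H] = 125 · p^{4} = 125 · 256/625 = 256/5.
Numerically: E[X] ≈ 51.2.

E[X] = 125 · (4/5)^{4} = 256/5 ≈ 51.2.


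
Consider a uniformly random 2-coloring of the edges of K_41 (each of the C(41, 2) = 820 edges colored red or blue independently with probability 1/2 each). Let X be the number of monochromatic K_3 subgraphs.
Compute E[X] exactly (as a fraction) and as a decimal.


Let X = Σ_S X_S over the C(41, 3) = 10660 subsets S of size 3, where X_S = 1 if the K_3 on S is monochromatic.
For a fixed S, the K_3 on S has C(3, 2) = 3 edges. P[all 3 edges red] = (1/2)^3, and likewise for blue, so P[monochromatic] = 2·(1/2)^3 = 2^{1 − 3} = 1/4.
Summing: E[X] = C(41, 3) · 2^{1 − 3} = 10660 · 1/4 = 2665.
Numerically: E[X] ≈ 2665.0000.

E[X] = C(41,3)·2^(1−C(3,2)) = 2665 ≈ 2665.0000.


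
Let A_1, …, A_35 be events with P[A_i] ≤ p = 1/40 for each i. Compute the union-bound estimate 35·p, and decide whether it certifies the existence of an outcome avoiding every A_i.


Union bound: P[∪_{i=1}^{35} A_i] ≤ Σ_i P[A_i] ≤ 35·p = 35·(1/40) = 7/8.
Numerically: 7/8 ≈ 0.87500.
Is 7/8 < 1? YES.
Since P[∪ A_i] ≤ 7/8 < 1, the complement has P[∩ A_i^c] ≥ 1 − 7/8 = 1/8 > 0, so some outcome avoids every A_i.

35·p = 7/8 ≈ 0.87500; existence CERTIFIED by the union bound.


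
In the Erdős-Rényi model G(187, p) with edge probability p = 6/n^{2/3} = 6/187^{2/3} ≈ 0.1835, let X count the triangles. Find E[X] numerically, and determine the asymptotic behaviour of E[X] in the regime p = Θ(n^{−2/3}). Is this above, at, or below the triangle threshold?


Number of potential triangles: C(187, 3) = 1072445.
Each occurs with probability p³ ≈ (0.1835)³ ≈ 6.176900e-03.
By linearity: E[X] = C(187, 3)·p³ ≈ 1072445 · 6.176900e-03 ≈ 6624.3850.
Since α = 2/3 < 1, p = c/n^{2/3} ≫ 1/n is above the triangle threshold p ~ 1/n. Asymptotically E[X] ~ (c³/6)·n^{3(1−α)} = (6³/6)·n^{1} → ∞; triangles are abundant w.h.p.

E[X] ≈ 6624.3850; in regime p = Θ(1/n^{2/3}) E[X] diverges (above the triangle threshold p ~ 1/n).


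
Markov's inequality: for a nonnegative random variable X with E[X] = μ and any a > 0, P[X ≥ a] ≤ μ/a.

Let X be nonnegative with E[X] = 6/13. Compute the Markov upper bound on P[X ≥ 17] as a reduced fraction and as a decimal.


μ = E[X] = 6/13, a = 17.
Markov: P[X ≥ 17] ≤ μ/a = (6/13)/17 = 6/221.
Numerically: ≈ 0.027149.
(Since a = 17 > μ = 0.461538, the bound 6/221 is < 1 and informative.)

P[X ≥ 17] ≤ 6/221 ≈ 0.027149.


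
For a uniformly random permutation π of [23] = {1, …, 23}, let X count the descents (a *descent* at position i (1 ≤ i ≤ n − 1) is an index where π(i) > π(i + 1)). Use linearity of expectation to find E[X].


Write X = Σ X_I over i = 1, …, 22, with X_I the indicator of one descent.
There are 22 indicators.
For each fixed i, the pair (π(i), π(i+1)) is a uniformly random ordered pair of distinct values from {1, …, 23}; by symmetry P[π(i) > π(i+1)] = 1/2.
By linearity: E[X] = 22 · (1/2) = (23 − 1) · (1/2) = 11 ≈ 11.0000.

E[X] = 11 = 11.0000.


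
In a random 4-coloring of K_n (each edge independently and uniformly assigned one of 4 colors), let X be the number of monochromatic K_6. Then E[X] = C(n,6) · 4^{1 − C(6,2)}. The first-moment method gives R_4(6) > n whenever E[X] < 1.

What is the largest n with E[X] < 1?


We need C(n, 6) · 4^{1 − 15} < 1, i.e. C(n, 6) < 4^{15 − 1} = 268435456.
Check values of n near the boundary:
  n = 72: C(72, 6) = 156238908; 156238908 < 268435456? YES
  n = 73: C(73, 6) = 170230452; 170230452 < 268435456? YES
  n = 74: C(74, 6) = 185250786; 185250786 < 268435456? YES
  n = 75: C(75, 6) = 201359550; 201359550 < 268435456? YES
  n = 76: C(76, 6) = 218618940; 218618940 < 268435456? YES
  n = 77: C(77, 6) = 237093780; 237093780 < 268435456? YES
  n = 78: C(78, 6) = 256851595; 256851595 < 268435456? YES
  n = 79: C(79, 6) = 277962685; 277962685 < 268435456? NO
The largest n with C(n, 6) < 268435456 is n = 78 (where E[X] = 256851595/268435456 ≈ 0.9568468). Hence R_4(6) > 78, i.e. R_4(6) ≥ 79.

Largest n = 78; hence R_4(6) > 78.


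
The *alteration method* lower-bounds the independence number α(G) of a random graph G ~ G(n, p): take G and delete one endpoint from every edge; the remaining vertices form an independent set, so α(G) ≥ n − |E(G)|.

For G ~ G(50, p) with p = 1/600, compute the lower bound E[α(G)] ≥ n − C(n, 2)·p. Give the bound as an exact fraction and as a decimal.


E[|E(G)|] = C(50, 2)·p = 1225 · (1/600) = 49/24.
E[α(G)] ≥ n − E[|E(G)|] = 50 − 49/24 = 1151/24.
Numerically: ≈ 47.958333.
(This is only a lower bound; the true E[α(G)] may be larger.)

E[α(G)] ≥ 1151/24 ≈ 47.958333.


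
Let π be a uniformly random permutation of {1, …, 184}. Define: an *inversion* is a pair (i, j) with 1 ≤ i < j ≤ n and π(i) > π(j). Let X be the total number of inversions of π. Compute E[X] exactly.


Write X = Σ X_I over the C(184, 2) = 16836 pairs i < j, with X_I the indicator of one inversion.
There are 16836 indicators.
For each fixed pair i < j, the values π(i) and π(j) are two distinct elements of {1, …, 184} in uniformly random order; by symmetry P[π(i) > π(j)] = 1/2.
By linearity: E[X] = 16836 · (1/2) = C(184, 2) · (1/2) = 16836/2 = 8418 ≈ 8418.00000.

E[X] = 8418 = 8418.00000.


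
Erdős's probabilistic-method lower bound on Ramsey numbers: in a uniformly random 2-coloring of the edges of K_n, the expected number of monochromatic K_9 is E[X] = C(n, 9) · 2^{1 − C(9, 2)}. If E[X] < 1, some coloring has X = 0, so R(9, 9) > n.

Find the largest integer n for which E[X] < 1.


We need C(n, 9) · 2^{1 − 36} < 1, i.e. C(n, 9) < 2^{36 − 1} = 34359738368.
Check values of n near the boundary:
  n = 62: C(62, 9) = 20286591270; 20286591270 < 34359738368? YES
  n = 63: C(63, 9) = 23667689815; 23667689815 < 34359738368? YES
  n = 64: C(64, 9) = 27540584512; 27540584512 < 34359738368? YES
  n = 65: C(65, 9) = 31966749880; 31966749880 < 34359738368? YES
  n = 66: C(66, 9) = 37014131440; 37014131440 < 34359738368? NO
The largest n with C(n, 9) < 34359738368 is n = 65 (where E[X] = 3995843735/4294967296 ≈ 0.9303549). Hence R(9, 9) > 65, i.e. R(9, 9) ≥ 66.

Largest n = 65; hence R(9, 9) > 65.


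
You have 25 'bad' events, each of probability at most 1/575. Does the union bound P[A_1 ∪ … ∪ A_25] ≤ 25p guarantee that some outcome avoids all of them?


Union bound: P[∪_{i=1}^{25} A_i] ≤ Σ_i P[A_i] ≤ 25·p = 25·(1/575) = 1/23.
Numerically: 1/23 ≈ 0.0435.
Is 1/23 < 1? YES.
Since P[∪ A_i] ≤ 1/23 < 1, the complement has P[∩ A_i^c] ≥ 1 − 1/23 = 22/23 > 0, so some outcome avoids every A_i.

25·p = 1/23 ≈ 0.0435; existence CERTIFIED by the union bound.


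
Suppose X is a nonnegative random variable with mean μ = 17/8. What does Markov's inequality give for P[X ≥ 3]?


μ = E[X] = 17/8, a = 3.
Markov: P[X ≥ 3] ≤ μ/a = (17/8)/3 = 17/24.
Numerically: ≈ 0.708.
(Since a = 3 > μ = 2.125, the bound 17/24 is < 1 and informative.)

P[X ≥ 3] ≤ 17/24 ≈ 0.708.


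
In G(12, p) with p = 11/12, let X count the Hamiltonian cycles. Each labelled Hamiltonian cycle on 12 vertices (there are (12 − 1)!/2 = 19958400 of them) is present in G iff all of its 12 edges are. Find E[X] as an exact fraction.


K_12 has (12 − 1)!/2 = 19958400 labelled Hamiltonian cycles.
For each such Hamiltonian cycle H, let X_H = 1 if all 12 edges of H are present in G. Then P[X_H = 1] = p^{12} = (11/12)^{12} = 3138428376721/8916100448256.
By linearity: E[X] = Σ_H E[X_H] = 19958400 · p^{12} = 19958400 · 3138428376721/8916100448256 = 6041474625187925/859963392.
Numerically: E[X] ≈ 7.03e+06.

E[X] = 19958400 · (11/12)^{12} = 6041474625187925/859963392 ≈ 7.03e+06.


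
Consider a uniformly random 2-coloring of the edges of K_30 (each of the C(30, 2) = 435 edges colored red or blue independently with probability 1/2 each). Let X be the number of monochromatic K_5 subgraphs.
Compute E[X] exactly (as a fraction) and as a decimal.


Let X = Σ_S X_S over the C(30, 5) = 142506 subsets S of size 5, where X_S = 1 if the K_5 on S is monochromatic.
For a fixed S, the K_5 on S has C(5, 2) = 10 edges. P[all 10 edges red] = (1/2)^10, and likewise for blue, so P[monochromatic] = 2·(1/2)^10 = 2^{1 − 10} = 1/512.
By linearity: E[X] = C(30, 5) · 2^{1 − 10} = 142506 · 1/512 = 71253/256.
Numerically: E[X] ≈ 278.33203.

E[X] = C(30,5)·2^(1−C(5,2)) = 71253/256 ≈ 278.33203.


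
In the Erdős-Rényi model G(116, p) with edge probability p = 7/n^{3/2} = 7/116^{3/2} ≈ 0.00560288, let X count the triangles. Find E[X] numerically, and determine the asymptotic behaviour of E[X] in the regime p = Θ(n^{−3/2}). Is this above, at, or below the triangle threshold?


Number of potential triangles: C(116, 3) = 253460.
Each occurs with probability p³ ≈ (0.00560288)³ ≈ 1.75886768e-07.
By linearity: E[X] = C(116, 3)·p³ ≈ 253460 · 1.75886768e-07 ≈ 0.044580.
Since α = 3/2 > 1, p = c/n^{3/2} = o(1/n) is below the triangle threshold p ~ 1/n. Asymptotically E[X] ~ (c³/6)·n^{3(1−α)} = (7³/6)·n^{-1.5} → 0, so by Markov's inequality G has no triangles w.h.p.

E[X] ≈ 0.044580; in regime p = Θ(1/n^{3/2}) E[X] tends to 0 (below the triangle threshold p ~ 1/n).


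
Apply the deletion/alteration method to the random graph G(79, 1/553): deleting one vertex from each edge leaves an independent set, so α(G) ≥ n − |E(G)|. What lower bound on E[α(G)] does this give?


E[|E(G)|] = C(79, 2)·p = 3081 · (1/553) = 39/7.
E[α(G)] ≥ n − E[|E(G)|] = 79 − 39/7 = 514/7.
Numerically: ≈ 73.42857.
(This is only a lower bound; the true E[α(G)] may be larger.)

E[α(G)] ≥ 514/7 ≈ 73.42857.


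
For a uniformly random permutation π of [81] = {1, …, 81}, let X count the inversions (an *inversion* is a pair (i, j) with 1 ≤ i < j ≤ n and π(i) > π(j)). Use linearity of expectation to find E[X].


Write X = Σ X_I over the C(81, 2) = 3240 pairs i < j, with X_I the indicator of one inversion.
There are 3240 indicators.
For each fixed pair i < j, the values π(i) and π(j) are two distinct elements of {1, …, 81} in uniformly random order; by symmetry P[π(i) > π(j)] = 1/2.
By linearity: E[X] = 3240 · (1/2) = C(81, 2) · (1/2) = 3240/2 = 1620 ≈ 1620.00000.

E[X] = 1620 = 1620.00000.


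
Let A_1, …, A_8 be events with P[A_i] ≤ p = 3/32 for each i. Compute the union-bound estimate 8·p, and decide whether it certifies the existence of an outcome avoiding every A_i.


Union bound: P[∪_{i=1}^{8} A_i] ≤ Σ_i P[A_i] ≤ 8·p = 8·(3/32) = 3/4.
Numerically: 3/4 ≈ 0.7500.
Is 3/4 < 1? YES.
Since P[∪ A_i] ≤ 3/4 < 1, the complement has P[∩ A_i^c] ≥ 1 − 3/4 = 1/4 > 0, so some outcome avoids every A_i.

8·p = 3/4 ≈ 0.7500; existence CERTIFIED by the union bound.


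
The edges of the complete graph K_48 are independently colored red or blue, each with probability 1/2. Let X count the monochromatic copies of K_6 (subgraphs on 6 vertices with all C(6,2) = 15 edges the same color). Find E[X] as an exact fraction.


Let X = Σ_S X_S over the C(48, 6) = 12271512 subsets S of size 6, where X_S = 1 if the K_6 on S is monochromatic.
For a fixed S, the K_6 on S has C(6, 2) = 15 edges. P[all 15 edges red] = (1/2)^15, and likewise for blue, so P[monochromatic] = 2·(1/2)^15 = 2^{1 − 15} = 1/16384.
By linearity: E[X] = C(48, 6) · 2^{1 − 15} = 12271512 · 1/16384 = 1533939/2048.
Numerically: E[X] ≈ 748.9937.

E[X] = C(48,6)·2^(1−C(6,2)) = 1533939/2048 ≈ 748.9937.


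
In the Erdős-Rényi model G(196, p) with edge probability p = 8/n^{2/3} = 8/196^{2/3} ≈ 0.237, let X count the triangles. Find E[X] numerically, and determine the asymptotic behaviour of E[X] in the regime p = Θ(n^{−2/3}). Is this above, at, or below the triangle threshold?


Number of potential triangles: C(196, 3) = 1235780.
Each occurs with probability p³ ≈ (0.237)³ ≈ 1.33278e-02.
By linearity: E[X] = C(196, 3)·p³ ≈ 1235780 · 1.33278e-02 ≈ 16470.204.
Since α = 2/3 < 1, p = c/n^{2/3} ≫ 1/n is above the triangle threshold p ~ 1/n. Asymptotically E[X] ~ (c³/6)·n^{3(1−α)} = (8³/6)·n^{1} → ∞; triangles are abundant w.h.p.

E[X] ≈ 16470.204; in regime p = Θ(1/n^{2/3}) E[X] diverges (above the triangle threshold p ~ 1/n).


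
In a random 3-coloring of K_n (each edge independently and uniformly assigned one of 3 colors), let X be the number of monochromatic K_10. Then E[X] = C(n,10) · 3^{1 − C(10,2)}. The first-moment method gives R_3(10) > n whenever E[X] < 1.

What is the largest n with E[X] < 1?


We need C(n, 10) · 3^{1 − 45} < 1, i.e. C(n, 10) < 3^{45 − 1} = 984770902183611232881.
Check values of n near the boundary:
  n = 570: C(570, 10) = 921524823451961408691; 921524823451961408691 < 984770902183611232881? YES
  n = 571: C(571, 10) = 937951290893172842001; 937951290893172842001 < 984770902183611232881? YES
  n = 572: C(572, 10) = 954640815642161682606; 954640815642161682606 < 984770902183611232881? YES
  n = 573: C(573, 10) = 971597135635805762226; 971597135635805762226 < 984770902183611232881? YES
  n = 574: C(574, 10) = 988824035203816502691; 988824035203816502691 < 984770902183611232881? NO
The largest n with C(n, 10) < 984770902183611232881 is n = 573 (where E[X] = 35985079097622435638/36472996377170786403 ≈ 0.987). Hence R_3(10) > 573, i.e. R_3(10) ≥ 574.

Largest n = 573; hence R_3(10) > 573.


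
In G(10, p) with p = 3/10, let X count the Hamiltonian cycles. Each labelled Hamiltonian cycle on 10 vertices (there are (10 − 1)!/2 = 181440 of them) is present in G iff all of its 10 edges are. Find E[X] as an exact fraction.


K_10 has (10 − 1)!/2 = 181440 labelled Hamiltonian cycles.
For each such Hamiltonian cycle H, let X_H = 1 if all 10 edges of H are present in G. Then P[X_H = 1] = p^{10} = (3/10)^{10} = 59049/10000000000.
By linearity: E[X] = Σ_H E[X_H] = 181440 · p^{10} = 181440 · 59049/10000000000 = 33480783/31250000.
Numerically: E[X] ≈ 1.0714.

E[X] = 181440 · (3/10)^{10} = 33480783/31250000 ≈ 1.0714.


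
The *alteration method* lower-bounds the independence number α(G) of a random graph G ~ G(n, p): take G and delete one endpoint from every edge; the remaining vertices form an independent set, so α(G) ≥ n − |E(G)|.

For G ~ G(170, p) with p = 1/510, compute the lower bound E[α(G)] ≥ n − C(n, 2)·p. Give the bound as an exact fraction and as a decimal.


E[|E(G)|] = C(170, 2)·p = 14365 · (1/510) = 169/6.
E[α(G)] ≥ n − E[|E(G)|] = 170 − 169/6 = 851/6.
Numerically: ≈ 141.833.
(This is only a lower bound; the true E[α(G)] may be larger.)

E[α(G)] ≥ 851/6 ≈ 141.833.


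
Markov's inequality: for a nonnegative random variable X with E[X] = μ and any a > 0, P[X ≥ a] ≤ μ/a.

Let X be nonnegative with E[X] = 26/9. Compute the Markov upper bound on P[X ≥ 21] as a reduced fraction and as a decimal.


μ = E[X] = 26/9, a = 21.
Markov: P[X ≥ 21] ≤ μ/a = (26/9)/21 = 26/189.
Numerically: ≈ 0.137566.
(Since a = 21 > μ = 2.888889, the bound 26/189 is < 1 and informative.)

P[X ≥ 21] ≤ 26/189 ≈ 0.137566.


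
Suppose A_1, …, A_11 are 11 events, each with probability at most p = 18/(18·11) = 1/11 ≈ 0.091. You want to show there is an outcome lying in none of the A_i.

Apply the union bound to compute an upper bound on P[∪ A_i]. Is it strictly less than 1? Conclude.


Union bound: P[∪_{i=1}^{11} A_i] ≤ Σ_i P[A_i] ≤ 11·p = 11·(1/11) = 1.
Numerically: 1 ≈ 1.000.
Is 1 < 1? NO.
Since the bound 1 is ≥ 1, the union bound is uninformative here; it does NOT by itself certify existence.

11·p = 1 ≈ 1.000; existence NOT certified by the union bound.


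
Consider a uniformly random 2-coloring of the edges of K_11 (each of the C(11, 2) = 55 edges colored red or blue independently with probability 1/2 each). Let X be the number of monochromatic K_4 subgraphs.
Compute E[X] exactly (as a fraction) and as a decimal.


Let X = Σ_S X_S over the C(11, 4) = 330 subsets S of size 4, where X_S = 1 if the K_4 on S is monochromatic.
For a fixed S, the K_4 on S has C(4, 2) = 6 edges. P[all 6 edges red] = (1/2)^6, and likewise for blue, so P[monochromatic] = 2·(1/2)^6 = 2^{1 − 6} = 1/32.
By linearity: E[X] = C(11, 4) · 2^{1 − 6} = 330 · 1/32 = 165/16.
Numerically: E[X] ≈ 10.3125.

E[X] = C(11,4)·2^(1−C(4,2)) = 165/16 ≈ 10.3125.


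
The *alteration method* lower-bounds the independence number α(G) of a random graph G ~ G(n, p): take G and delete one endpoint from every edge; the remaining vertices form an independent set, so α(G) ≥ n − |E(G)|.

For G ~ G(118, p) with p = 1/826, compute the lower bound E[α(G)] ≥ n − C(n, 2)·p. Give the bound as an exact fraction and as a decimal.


E[|E(G)|] = C(118, 2)·p = 6903 · (1/826) = 117/14.
E[α(G)] ≥ n − E[|E(G)|] = 118 − 117/14 = 1535/14.
Numerically: ≈ 109.64286.
(This is only a lower bound; the true E[α(G)] may be larger.)

E[α(G)] ≥ 1535/14 ≈ 109.64286.


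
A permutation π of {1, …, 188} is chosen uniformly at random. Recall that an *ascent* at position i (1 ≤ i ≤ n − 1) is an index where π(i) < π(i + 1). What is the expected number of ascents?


Write X = Σ X_I over i = 1, …, 187, with X_I the indicator of one ascent.
There are 187 indicators.
For each fixed i, the pair (π(i), π(i+1)) is a uniformly random ordered pair of distinct values from {1, …, 188}; by symmetry P[π(i) < π(i+1)] = 1/2.
By linearity: E[X] = 187 · (1/2) = (188 − 1) · (1/2) = 187/2 ≈ 93.50000.

E[X] = 187/2 = 93.50000.


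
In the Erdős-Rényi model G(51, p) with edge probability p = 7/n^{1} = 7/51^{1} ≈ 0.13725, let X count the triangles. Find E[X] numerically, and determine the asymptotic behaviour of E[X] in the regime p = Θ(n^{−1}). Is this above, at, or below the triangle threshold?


Number of potential triangles: C(51, 3) = 20825.
Each occurs with probability p³ ≈ (0.13725)³ ≈ 2.5857325e-03.
By linearity: E[X] = C(51, 3)·p³ ≈ 20825 · 2.5857325e-03 ≈ 53.84788.
Here α = 1, so p = 7/n is exactly at the triangle threshold p ~ 1/n. Asymptotically E[X] → c³/6 = 7³/6 = 343/6 ≈ 57.16667, a bounded constant. In this regime the triangle count is asymptotically Poisson(c³/6).

E[X] ≈ 53.84788; in regime p = Θ(1/n^{1}) E[X] stays bounded (at the triangle threshold p ~ 1/n).


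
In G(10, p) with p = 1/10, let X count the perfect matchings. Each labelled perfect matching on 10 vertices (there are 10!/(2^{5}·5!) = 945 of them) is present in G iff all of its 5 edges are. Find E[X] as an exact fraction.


K_10 has 10!/(2^{5}·5!) = 945 labelled perfect matchings.
For each such perfect matching H, let X_H = 1 if all 5 edges of H are present in G. Then P[X_H = 1] = p^{5} = (1/10)^{5} = 1/100000.
Summing the indicators: E[X] = Σ_H E[X_H] = 945 · p^{5} = 945 · 1/100000 = 189/20000.
Numerically: E[X] ≈ 0.00945.

E[X] = 945 · (1/10)^{5} = 189/20000 ≈ 0.00945.


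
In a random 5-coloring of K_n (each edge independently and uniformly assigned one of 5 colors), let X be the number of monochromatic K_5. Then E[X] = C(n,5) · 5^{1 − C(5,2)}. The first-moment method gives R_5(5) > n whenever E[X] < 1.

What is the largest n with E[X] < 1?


We need C(n, 5) · 5^{1 − 10} < 1, i.e. C(n, 5) < 5^{10 − 1} = 1953125.
Check values of n near the boundary:
  n = 46: C(46, 5) = 1370754; 1370754 < 1953125? YES
  n = 47: C(47, 5) = 1533939; 1533939 < 1953125? YES
  n = 48: C(48, 5) = 1712304; 1712304 < 1953125? YES
  n = 49: C(49, 5) = 1906884; 1906884 < 1953125? YES
  n = 50: C(50, 5) = 2118760; 2118760 < 1953125? NO
  n = 51: C(51, 5) = 2349060; 2349060 < 1953125? NO
The largest n with C(n, 5) < 1953125 is n = 49 (where E[X] = 1906884/1953125 ≈ 0.9763). Hence R_5(5) > 49, i.e. R_5(5) ≥ 50.

Largest n = 49; hence R_5(5) > 49.


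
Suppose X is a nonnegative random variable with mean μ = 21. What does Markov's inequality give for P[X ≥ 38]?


μ = E[X] = 21, a = 38.
Markov: P[X ≥ 38] ≤ μ/a = (21)/38 = 21/38.
Numerically: ≈ 0.552632.
(Since a = 38 > μ = 21.000000, the bound 21/38 is < 1 and informative.)

P[X ≥ 38] ≤ 21/38 ≈ 0.552632.


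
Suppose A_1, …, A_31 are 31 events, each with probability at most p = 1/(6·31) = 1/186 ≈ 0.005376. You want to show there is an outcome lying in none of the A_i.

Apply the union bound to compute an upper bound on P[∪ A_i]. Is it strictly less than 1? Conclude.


Union bound: P[∪_{i=1}^{31} A_i] ≤ Σ_i P[A_i] ≤ 31·p = 31·(1/186) = 1/6.
Numerically: 1/6 ≈ 0.166667.
Is 1/6 < 1? YES.
Since P[∪ A_i] ≤ 1/6 < 1, the complement has P[∩ A_i^c] ≥ 1 − 1/6 = 5/6 > 0, so some outcome avoids every A_i.

31·p = 1/6 ≈ 0.166667; existence CERTIFIED by the union bound.


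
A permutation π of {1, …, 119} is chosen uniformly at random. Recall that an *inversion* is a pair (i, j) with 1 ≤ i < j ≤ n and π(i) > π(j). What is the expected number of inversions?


Write X = Σ X_I over the C(119, 2) = 7021 pairs i < j, with X_I the indicator of one inversion.
There are 7021 indicators.
For each fixed pair i < j, the values π(i) and π(j) are two distinct elements of {1, …, 119} in uniformly random order; by symmetry P[π(i) > π(j)] = 1/2.
By linearity: E[X] = 7021 · (1/2) = C(119, 2) · (1/2) = 7021/2 = 7021/2 ≈ 3510.5000.

E[X] = 7021/2 = 3510.5000.


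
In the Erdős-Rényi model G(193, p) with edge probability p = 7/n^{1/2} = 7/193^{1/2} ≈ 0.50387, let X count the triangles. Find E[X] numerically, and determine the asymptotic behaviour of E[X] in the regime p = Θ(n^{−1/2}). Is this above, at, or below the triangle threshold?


Number of potential triangles: C(193, 3) = 1179616.
Each occurs with probability p³ ≈ (0.50387)³ ≈ 1.2792580e-01.
By linearity: E[X] = C(193, 3)·p³ ≈ 1179616 · 1.2792580e-01 ≈ 150903.32569.
Since α = 1/2 < 1, p = c/n^{1/2} ≫ 1/n is above the triangle threshold p ~ 1/n. Asymptotically E[X] ~ (c³/6)·n^{3(1−α)} = (7³/6)·n^{1.5} → ∞; triangles are abundant w.h.p.

E[X] ≈ 150903.32569; in regime p = Θ(1/n^{1/2}) E[X] diverges (above the triangle threshold p ~ 1/n).


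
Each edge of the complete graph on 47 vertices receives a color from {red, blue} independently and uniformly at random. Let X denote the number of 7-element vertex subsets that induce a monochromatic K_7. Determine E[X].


Let X = Σ_S X_S over the C(47, 7) = 62891499 subsets S of size 7, where X_S = 1 if the K_7 on S is monochromatic.
For a fixed S, the K_7 on S has C(7, 2) = 21 edges. P[all 21 edges red] = (1/2)^21, and likewise for blue, so P[monochromatic] = 2·(1/2)^21 = 2^{1 − 21} = 1/1048576.
By linearity of expectation: E[X] = C(47, 7) · 2^{1 − 21} = 62891499 · 1/1048576 = 62891499/1048576.
Numerically: E[X] ≈ 59.9780.

E[X] = C(47,7)·2^(1−C(7,2)) = 62891499/1048576 ≈ 59.9780.


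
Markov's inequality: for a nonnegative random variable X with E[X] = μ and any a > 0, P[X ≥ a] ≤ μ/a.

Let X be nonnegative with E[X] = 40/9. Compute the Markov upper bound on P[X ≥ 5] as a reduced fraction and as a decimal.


μ = E[X] = 40/9, a = 5.
Markov: P[X ≥ 5] ≤ μ/a = (40/9)/5 = 8/9.
Numerically: ≈ 0.88889.
(Since a = 5 > μ = 4.44444, the bound 8/9 is < 1 and informative.)

P[X ≥ 5] ≤ 8/9 ≈ 0.88889.


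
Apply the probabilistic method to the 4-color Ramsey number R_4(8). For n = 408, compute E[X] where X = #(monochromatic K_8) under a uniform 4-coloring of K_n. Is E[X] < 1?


E[X] = C(408, 8) · 4^{1 − 28} = 17773458424095231 · 4^{−27} = 17773458424095231/18014398509481984.
As a reduced fraction: E[X] = 17773458424095231/18014398509481984 ≈ 0.9866251.
Is E[X] < 1? YES.
Since E[X] < 1, there exists a 4-coloring of K_{408} with no monochromatic K_8; hence R_4(8) > 408.

E[X] = 17773458424095231/18014398509481984 ≈ 0.9866251; E[X] < 1, so R_4(8) > 408.


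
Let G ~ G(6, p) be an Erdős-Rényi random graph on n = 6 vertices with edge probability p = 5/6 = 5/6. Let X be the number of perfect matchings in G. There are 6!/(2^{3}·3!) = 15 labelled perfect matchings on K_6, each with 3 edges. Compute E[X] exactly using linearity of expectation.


K_6 has 6!/(2^{3}·3!) = 15 labelled perfect matchings.
For each such perfect matching H, let X_H = 1 if all 3 edges of H are present in G. Then P[X_H = 1] = p^{3} = (5/6)^{3} = 125/216.
By linearity of expectation: E[X] = Σ_H E[X_H] = 15 · p^{3} = 15 · 125/216 = 625/72.
Numerically: E[X] ≈ 8.681.

E[X] = 15 · (5/6)^{3} = 625/72 ≈ 8.681.
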